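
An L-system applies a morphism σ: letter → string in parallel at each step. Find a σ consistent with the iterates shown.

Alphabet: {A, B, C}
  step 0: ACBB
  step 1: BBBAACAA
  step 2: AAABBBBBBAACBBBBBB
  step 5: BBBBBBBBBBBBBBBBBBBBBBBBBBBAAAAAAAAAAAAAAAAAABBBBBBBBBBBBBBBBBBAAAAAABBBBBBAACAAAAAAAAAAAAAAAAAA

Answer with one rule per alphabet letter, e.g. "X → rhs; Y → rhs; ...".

  step 1 ⇒ step 2: BBBAACAA ⇒ A·A·A·BBB·BBB·AAC·BBB·BBB
    A ↦ BBB
    B ↦ A
    C ↦ AAC

A->BBB, B->A, C->AAC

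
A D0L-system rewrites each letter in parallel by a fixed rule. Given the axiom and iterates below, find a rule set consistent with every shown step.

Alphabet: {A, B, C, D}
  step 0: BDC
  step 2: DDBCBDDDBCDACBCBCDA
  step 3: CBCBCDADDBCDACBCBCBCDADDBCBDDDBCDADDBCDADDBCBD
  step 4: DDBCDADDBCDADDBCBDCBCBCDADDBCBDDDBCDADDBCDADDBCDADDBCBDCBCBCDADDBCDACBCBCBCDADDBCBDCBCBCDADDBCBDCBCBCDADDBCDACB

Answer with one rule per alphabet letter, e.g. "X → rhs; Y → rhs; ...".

A->D, B->CDA, C->DDB, D->CB

  step 3 ⇒ step 4: CBCBCDADDBCDACBCBCBCDADDBCBDDDBCDADDBCDADDBCBD ⇒ DDB·CDA·DDB·CDA·DDB·CB·D·CB·CB·CDA·DDB·CB·D·DDB·CDA·DDB·CDA·DDB·CDA·DDB·CB·D·CB·CB·CDA·DDB·CDA·CB·CB·CB·CDA·DDB·CB·D·CB·CB·CDA·DDB·CB·D·CB·CB·CDA·DDB·CDA·CB
    A ↦ D
    B ↦ CDA
    C ↦ DDB
    D ↦ CB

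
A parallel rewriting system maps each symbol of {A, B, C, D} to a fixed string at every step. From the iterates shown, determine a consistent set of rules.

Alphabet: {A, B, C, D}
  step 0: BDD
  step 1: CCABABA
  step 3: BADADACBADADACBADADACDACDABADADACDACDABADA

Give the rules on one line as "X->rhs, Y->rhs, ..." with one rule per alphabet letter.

  step 0 ⇒ step 1: BDD ⇒ CCA·BA·BA
    B ↦ CCA
    D ↦ BA
    A ↦ DA  (constrained at step 1)
    C ↦ DAC  (constrained at step 1)

A->DA, B->CCA, C->DAC, D->BA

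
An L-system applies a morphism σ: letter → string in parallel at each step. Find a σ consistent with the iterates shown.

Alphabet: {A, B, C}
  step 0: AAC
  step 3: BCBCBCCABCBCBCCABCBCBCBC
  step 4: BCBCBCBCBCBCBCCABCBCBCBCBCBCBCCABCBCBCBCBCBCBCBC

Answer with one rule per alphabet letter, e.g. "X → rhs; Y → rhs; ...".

  step 3 ⇒ step 4: BCBCBCCABCBCBCCABCBCBCBC ⇒ BC·BC·BC·BC·BC·BC·BC·CA·BC·BC·BC·BC·BC·BC·BC·CA·BC·BC·BC·BC·BC·BC·BC·BC
    A ↦ CA
    B ↦ BC
    C ↦ BC

A->CA, B->BC, C->BC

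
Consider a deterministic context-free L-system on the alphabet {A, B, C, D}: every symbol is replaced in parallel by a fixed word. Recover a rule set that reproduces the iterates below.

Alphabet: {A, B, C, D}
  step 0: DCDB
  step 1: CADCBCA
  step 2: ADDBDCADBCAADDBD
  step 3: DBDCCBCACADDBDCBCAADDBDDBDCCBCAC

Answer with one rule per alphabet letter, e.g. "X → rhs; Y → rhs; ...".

A->DBD, B->BCA, C->AD, D->C

  step 2 ⇒ step 3: ADDBDCADBCAADDBD ⇒ DBD·C·C·BCA·C·AD·DBD·C·BCA·AD·DBD·DBD·C·C·BCA·C
    A ↦ DBD
    B ↦ BCA
    C ↦ AD
    D ↦ C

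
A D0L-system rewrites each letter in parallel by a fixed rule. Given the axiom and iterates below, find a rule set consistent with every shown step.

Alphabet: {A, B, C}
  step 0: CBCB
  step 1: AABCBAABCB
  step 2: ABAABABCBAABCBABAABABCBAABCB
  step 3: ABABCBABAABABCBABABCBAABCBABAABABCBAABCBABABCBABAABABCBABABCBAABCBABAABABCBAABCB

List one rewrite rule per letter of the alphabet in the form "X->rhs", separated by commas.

A->ABA, B->BCB, C->AA

  step 2 ⇒ step 3: ABAABABCBAABCBABAABABCBAABCB ⇒ ABA·BCB·ABA·ABA·BCB·ABA·BCB·AA·BCB·ABA·ABA·BCB·AA·BCB·ABA·BCB·ABA·ABA·BCB·ABA·BCB·AA·BCB·ABA·ABA·BCB·AA·BCB
    A ↦ ABA
    B ↦ BCB
    C ↦ AA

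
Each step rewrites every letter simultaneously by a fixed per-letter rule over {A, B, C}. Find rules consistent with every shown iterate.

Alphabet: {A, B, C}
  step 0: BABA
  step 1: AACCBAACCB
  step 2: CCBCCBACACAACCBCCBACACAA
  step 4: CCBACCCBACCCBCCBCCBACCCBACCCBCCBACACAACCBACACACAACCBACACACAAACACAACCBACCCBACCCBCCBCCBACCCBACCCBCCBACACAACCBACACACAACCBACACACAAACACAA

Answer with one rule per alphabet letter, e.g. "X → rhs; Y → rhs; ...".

  step 1 ⇒ step 2: AACCBAACCB ⇒ CCB·CCB·AC·AC·AA·CCB·CCB·AC·AC·AA
    A ↦ CCB
    B ↦ AA
    C ↦ AC

A->CCB, B->AA, C->AC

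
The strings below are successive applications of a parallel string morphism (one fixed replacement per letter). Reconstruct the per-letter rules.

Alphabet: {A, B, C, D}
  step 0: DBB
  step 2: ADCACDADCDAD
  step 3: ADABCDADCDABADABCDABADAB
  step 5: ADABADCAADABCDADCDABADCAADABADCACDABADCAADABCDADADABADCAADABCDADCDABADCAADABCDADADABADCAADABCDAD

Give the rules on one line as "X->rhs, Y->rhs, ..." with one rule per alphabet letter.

  step 2 ⇒ step 3: ADCACDADCDAD ⇒ AD·AB·CD·AD·CD·AB·AD·AB·CD·AB·AD·AB
    A ↦ AD
    C ↦ CD
    D ↦ AB
    B ↦ CA  (constrained at step 0)

A->AD, B->CA, C->CD, D->AB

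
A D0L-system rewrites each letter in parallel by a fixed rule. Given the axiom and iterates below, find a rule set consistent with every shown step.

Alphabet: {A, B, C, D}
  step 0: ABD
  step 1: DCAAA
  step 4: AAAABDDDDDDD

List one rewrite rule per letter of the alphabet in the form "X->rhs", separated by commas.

A->D, B->CA, C->B, D->AA

  step 0 ⇒ step 1: ABD ⇒ D·CA·AA
    A ↦ D
    B ↦ CA
    D ↦ AA
    C ↦ B  (constrained at step 1)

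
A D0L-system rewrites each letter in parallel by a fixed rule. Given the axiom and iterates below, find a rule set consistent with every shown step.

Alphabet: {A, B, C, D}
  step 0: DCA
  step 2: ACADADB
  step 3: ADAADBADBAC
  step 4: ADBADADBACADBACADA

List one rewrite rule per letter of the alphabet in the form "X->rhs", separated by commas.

  step 3 ⇒ step 4: ADAADBADBAC ⇒ AD·B·AD·AD·B·AC·AD·B·AC·AD·A
    A ↦ AD
    B ↦ AC
    C ↦ A
    D ↦ B

A->AD, B->AC, C->A, D->B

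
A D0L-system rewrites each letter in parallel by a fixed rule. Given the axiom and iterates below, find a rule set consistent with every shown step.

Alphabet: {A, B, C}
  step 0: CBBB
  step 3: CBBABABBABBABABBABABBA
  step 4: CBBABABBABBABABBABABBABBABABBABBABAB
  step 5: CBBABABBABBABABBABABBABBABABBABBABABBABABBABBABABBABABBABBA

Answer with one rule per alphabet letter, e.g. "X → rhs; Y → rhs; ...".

A->B, B->BA, C->CB

  step 4 ⇒ step 5: CBBABABBABBABABBABABBABBABABBABBABAB ⇒ CB·BA·BA·B·BA·B·BA·BA·B·BA·BA·B·BA·B·BA·BA·B·BA·B·BA·BA·B·BA·BA·B·BA·B·BA·BA·B·BA·BA·B·BA·B·BA
    A ↦ B
    B ↦ BA
    C ↦ CB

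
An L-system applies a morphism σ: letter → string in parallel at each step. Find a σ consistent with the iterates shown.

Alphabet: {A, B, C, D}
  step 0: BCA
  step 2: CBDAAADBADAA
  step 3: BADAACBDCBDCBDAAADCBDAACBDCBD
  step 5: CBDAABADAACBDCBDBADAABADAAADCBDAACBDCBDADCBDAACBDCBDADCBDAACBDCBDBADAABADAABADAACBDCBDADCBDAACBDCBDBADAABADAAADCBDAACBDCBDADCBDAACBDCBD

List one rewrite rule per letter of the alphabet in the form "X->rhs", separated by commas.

A->CBD, B->AD, C->B, D->AA

  step 2 ⇒ step 3: CBDAAADBADAA ⇒ B·AD·AA·CBD·CBD·CBD·AA·AD·CBD·AA·CBD·CBD
    A ↦ CBD
    B ↦ AD
    C ↦ B
    D ↦ AA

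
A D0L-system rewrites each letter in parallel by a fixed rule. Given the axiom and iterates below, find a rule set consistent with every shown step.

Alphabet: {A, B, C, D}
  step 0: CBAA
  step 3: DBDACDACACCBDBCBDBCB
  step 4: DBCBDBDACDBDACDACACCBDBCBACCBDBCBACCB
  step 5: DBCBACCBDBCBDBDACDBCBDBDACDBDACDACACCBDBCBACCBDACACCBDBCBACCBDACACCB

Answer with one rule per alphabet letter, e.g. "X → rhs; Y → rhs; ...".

A->D, B->CB, C->AC, D->DB

  step 4 ⇒ step 5: DBCBDBDACDBDACDACACCBDBCBACCBDBCBACCB ⇒ DB·CB·AC·CB·DB·CB·DB·D·AC·DB·CB·DB·D·AC·DB·D·AC·D·AC·AC·CB·DB·CB·AC·CB·D·AC·AC·CB·DB·CB·AC·CB·D·AC·AC·CB
    A ↦ D
    B ↦ CB
    C ↦ AC
    D ↦ DB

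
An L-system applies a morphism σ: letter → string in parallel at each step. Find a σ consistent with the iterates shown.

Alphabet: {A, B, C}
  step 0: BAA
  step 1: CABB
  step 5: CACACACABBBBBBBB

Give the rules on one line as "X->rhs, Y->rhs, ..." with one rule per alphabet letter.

  step 0 ⇒ step 1: BAA ⇒ CA·B·B
    A ↦ B
    B ↦ CA
    C ↦ B  (constrained at step 1)

A->B, B->CA, C->B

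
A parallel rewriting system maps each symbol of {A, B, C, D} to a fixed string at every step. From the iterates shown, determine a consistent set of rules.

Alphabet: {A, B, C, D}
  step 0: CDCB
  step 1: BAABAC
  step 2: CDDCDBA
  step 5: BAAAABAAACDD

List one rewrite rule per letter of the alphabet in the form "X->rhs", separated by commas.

  step 1 ⇒ step 2: BAABAC ⇒ C·D·D·C·D·BA
    A ↦ D
    B ↦ C
    C ↦ BA
  step 0 ⇒ step 1: CDCB ⇒ BA·A·BA·C
    D ↦ A

A->D, B->C, C->BA, D->A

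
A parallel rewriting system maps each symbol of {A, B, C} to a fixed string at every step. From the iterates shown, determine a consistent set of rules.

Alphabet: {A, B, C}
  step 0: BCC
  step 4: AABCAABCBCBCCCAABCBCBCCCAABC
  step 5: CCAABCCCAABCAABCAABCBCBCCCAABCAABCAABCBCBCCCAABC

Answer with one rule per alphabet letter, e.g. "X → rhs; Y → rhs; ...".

A->C, B->AA, C->BC

  step 4 ⇒ step 5: AABCAABCBCBCCCAABCBCBCCCAABC ⇒ C·C·AA·BC·C·C·AA·BC·AA·BC·AA·BC·BC·BC·C·C·AA·BC·AA·BC·AA·BC·BC·BC·C·C·AA·BC
    A ↦ C
    B ↦ AA
    C ↦ BC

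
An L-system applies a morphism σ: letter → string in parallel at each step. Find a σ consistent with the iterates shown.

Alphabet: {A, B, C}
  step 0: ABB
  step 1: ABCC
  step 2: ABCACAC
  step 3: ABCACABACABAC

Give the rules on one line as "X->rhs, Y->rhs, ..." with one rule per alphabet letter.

  step 2 ⇒ step 3: ABCACAC ⇒ AB·C·AC·AB·AC·AB·AC
    A ↦ AB
    B ↦ C
    C ↦ AC

A->AB, B->C, C->AC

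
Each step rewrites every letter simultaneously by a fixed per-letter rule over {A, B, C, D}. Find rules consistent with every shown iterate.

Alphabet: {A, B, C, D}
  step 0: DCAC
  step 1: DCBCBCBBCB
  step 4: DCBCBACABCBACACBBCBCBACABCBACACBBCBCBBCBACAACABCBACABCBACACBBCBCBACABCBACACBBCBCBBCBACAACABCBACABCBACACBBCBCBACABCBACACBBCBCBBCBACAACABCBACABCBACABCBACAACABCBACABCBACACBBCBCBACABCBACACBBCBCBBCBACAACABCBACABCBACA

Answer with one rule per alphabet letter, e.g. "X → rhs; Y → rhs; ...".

A->CB, B->ACA, C->BCB, D->DC

  step 0 ⇒ step 1: DCAC ⇒ DC·BCB·CB·BCB
    A ↦ CB
    C ↦ BCB
    D ↦ DC
    B ↦ ACA  (constrained at step 1)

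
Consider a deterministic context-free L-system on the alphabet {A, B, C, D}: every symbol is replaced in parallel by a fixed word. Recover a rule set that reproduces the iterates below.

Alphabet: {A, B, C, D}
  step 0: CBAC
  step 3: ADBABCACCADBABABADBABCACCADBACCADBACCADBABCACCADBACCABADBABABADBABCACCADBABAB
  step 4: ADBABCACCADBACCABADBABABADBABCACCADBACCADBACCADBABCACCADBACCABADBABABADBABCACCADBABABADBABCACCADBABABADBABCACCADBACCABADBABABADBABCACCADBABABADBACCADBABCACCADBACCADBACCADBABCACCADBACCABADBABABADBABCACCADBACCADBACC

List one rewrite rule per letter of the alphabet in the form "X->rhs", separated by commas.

A->ADB, B->ACC, C->AB, D->ABC

  step 3 ⇒ step 4: ADBABCACCADBABABADBABCACCADBACCADBACCADBABCACCADBACCABADBABABADBABCACCADBABAB ⇒ ADB·ABC·ACC·ADB·ACC·AB·ADB·AB·AB·ADB·ABC·ACC·ADB·ACC·ADB·ACC·ADB·ABC·ACC·ADB·ACC·AB·ADB·AB·AB·ADB·ABC·ACC·ADB·AB·AB·ADB·ABC·ACC·ADB·AB·AB·ADB·ABC·ACC·ADB·ACC·AB·ADB·AB·AB·ADB·ABC·ACC·ADB·AB·AB·ADB·ACC·ADB·ABC·ACC·ADB·ACC·ADB·ACC·ADB·ABC·ACC·ADB·ACC·AB·ADB·AB·AB·ADB·ABC·ACC·ADB·ACC·ADB·ACC
    A ↦ ADB
    B ↦ ACC
    C ↦ AB
    D ↦ ABC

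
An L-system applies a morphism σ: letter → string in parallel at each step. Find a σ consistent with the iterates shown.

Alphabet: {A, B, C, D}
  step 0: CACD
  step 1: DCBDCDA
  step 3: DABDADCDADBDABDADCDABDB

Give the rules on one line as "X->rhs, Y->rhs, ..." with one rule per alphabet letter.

A->B, B->DB, C->DC, D->DA

  step 0 ⇒ step 1: CACD ⇒ DC·B·DC·DA
    A ↦ B
    C ↦ DC
    D ↦ DA
    B ↦ DB  (constrained at step 1)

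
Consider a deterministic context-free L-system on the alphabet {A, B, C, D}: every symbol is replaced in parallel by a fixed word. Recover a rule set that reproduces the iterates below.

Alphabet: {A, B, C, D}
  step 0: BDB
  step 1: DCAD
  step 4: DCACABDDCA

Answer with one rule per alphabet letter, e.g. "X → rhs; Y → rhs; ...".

A->D, B->D, C->B, D->CA

  step 0 ⇒ step 1: BDB ⇒ D·CA·D
    B ↦ D
    D ↦ CA
    A ↦ D  (constrained at step 1)
    C ↦ B  (constrained at step 1)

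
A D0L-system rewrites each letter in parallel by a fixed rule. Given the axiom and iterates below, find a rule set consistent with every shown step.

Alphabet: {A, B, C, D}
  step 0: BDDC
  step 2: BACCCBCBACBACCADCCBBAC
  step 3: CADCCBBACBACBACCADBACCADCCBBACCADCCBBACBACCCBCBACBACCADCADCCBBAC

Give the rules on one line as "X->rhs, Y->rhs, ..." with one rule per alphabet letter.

  step 2 ⇒ step 3: BACCCBCBACBACCADCCBBAC ⇒ CAD·CCB·BAC·BAC·BAC·CAD·BAC·CAD·CCB·BAC·CAD·CCB·BAC·BAC·CCB·C·BAC·BAC·CAD·CAD·CCB·BAC
    A ↦ CCB
    B ↦ CAD
    C ↦ BAC
    D ↦ C

A->CCB, B->CAD, C->BAC, D->C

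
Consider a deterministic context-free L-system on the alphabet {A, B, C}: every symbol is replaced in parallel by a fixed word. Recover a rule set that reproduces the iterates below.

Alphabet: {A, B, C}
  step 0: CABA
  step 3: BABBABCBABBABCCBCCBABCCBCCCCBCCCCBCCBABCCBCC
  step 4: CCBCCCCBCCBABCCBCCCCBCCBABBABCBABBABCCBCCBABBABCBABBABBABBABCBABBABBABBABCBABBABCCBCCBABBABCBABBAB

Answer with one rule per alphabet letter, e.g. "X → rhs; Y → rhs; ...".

  step 3 ⇒ step 4: BABBABCBABBABCCBCCBABCCBCCCCBCCCCBCCBABCCBCC ⇒ C·CBC·C·C·CBC·C·BAB·C·CBC·C·C·CBC·C·BAB·BAB·C·BAB·BAB·C·CBC·C·BAB·BAB·C·BAB·BAB·BAB·BAB·C·BAB·BAB·BAB·BAB·C·BAB·BAB·C·CBC·C·BAB·BAB·C·BAB·BAB
    A ↦ CBC
    B ↦ C
    C ↦ BAB

A->CBC, B->C, C->BAB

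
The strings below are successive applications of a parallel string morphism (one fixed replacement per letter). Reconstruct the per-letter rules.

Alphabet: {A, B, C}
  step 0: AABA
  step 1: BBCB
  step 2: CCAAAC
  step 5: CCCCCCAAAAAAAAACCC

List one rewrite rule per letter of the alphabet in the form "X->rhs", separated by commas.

  step 1 ⇒ step 2: BBCB ⇒ C·C·AAA·C
    B ↦ C
    C ↦ AAA
  step 0 ⇒ step 1: AABA ⇒ B·B·C·B
    A ↦ B

A->B, B->C, C->AAA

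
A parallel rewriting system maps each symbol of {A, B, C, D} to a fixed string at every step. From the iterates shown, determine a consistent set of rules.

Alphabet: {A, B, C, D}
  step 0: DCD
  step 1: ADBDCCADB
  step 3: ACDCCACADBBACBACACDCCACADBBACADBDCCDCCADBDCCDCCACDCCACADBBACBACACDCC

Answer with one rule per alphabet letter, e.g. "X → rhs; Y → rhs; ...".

  step 0 ⇒ step 1: DCD ⇒ ADB·DCC·ADB
    C ↦ DCC
    D ↦ ADB
    A ↦ AC  (constrained at step 1)
    B ↦ BAC  (constrained at step 1)

A->AC, B->BAC, C->DCC, D->ADB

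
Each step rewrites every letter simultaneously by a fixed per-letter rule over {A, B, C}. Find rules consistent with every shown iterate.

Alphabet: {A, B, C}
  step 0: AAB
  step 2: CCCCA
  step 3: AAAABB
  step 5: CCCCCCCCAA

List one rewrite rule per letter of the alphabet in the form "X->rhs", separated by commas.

  step 2 ⇒ step 3: CCCCA ⇒ A·A·A·A·BB
    A ↦ BB
    C ↦ A
    B ↦ C  (constrained at step 0)

A->BB, B->C, C->A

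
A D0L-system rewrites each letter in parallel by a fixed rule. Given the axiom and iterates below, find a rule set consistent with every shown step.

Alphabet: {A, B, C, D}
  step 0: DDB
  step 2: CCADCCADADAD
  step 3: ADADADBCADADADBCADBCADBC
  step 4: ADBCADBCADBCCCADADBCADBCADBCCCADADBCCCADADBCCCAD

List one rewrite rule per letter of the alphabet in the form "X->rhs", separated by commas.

  step 3 ⇒ step 4: ADADADBCADADADBCADBCADBC ⇒ AD·BC·AD·BC·AD·BC·CC·AD·AD·BC·AD·BC·AD·BC·CC·AD·AD·BC·CC·AD·AD·BC·CC·AD
    A ↦ AD
    B ↦ CC
    C ↦ AD
    D ↦ BC

A->AD, B->CC, C->AD, D->BC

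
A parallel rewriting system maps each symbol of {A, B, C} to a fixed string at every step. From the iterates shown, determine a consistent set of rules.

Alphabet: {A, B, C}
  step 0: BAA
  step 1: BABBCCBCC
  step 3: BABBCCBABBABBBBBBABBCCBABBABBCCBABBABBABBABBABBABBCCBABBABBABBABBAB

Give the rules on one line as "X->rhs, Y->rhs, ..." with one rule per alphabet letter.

  step 0 ⇒ step 1: BAA ⇒ BAB·BCC·BCC
    A ↦ BCC
    B ↦ BAB
    C ↦ BB  (constrained at step 1)

A->BCC, B->BAB, C->BB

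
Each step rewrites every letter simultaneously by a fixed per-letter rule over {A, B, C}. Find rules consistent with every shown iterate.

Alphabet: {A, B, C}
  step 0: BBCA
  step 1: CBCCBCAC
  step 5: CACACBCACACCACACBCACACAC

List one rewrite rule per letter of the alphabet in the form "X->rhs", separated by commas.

A->C, B->CBC, C->A

  step 0 ⇒ step 1: BBCA ⇒ CBC·CBC·A·C
    A ↦ C
    B ↦ CBC
    C ↦ A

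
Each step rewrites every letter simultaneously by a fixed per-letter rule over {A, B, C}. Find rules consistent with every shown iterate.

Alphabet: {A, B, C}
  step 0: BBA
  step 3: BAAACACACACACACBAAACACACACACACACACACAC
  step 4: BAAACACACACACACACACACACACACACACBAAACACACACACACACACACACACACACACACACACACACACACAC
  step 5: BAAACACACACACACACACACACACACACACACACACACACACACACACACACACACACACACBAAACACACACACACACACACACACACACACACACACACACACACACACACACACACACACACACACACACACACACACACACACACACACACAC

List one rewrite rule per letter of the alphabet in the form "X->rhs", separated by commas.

  step 4 ⇒ step 5: BAAACACACACACACACACACACACACACACBAAACACACACACACACACACACACACACACACACACACACACACAC ⇒ BAA·AC·AC·AC·AC·AC·AC·AC·AC·AC·AC·AC·AC·AC·AC·AC·AC·AC·AC·AC·AC·AC·AC·AC·AC·AC·AC·AC·AC·AC·AC·BAA·AC·AC·AC·AC·AC·AC·AC·AC·AC·AC·AC·AC·AC·AC·AC·AC·AC·AC·AC·AC·AC·AC·AC·AC·AC·AC·AC·AC·AC·AC·AC·AC·AC·AC·AC·AC·AC·AC·AC·AC·AC·AC·AC·AC·AC·AC
    A ↦ AC
    B ↦ BAA
    C ↦ AC

A->AC, B->BAA, C->AC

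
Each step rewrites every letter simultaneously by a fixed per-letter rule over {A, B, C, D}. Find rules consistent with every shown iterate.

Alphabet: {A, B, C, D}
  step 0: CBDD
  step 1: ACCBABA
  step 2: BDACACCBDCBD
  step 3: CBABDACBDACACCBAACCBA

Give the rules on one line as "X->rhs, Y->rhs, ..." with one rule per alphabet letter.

  step 2 ⇒ step 3: BDACACCBDCBD ⇒ C·BA·BD·AC·BD·AC·AC·C·BA·AC·C·BA
    A ↦ BD
    B ↦ C
    C ↦ AC
    D ↦ BA

A->BD, B->C, C->AC, D->BA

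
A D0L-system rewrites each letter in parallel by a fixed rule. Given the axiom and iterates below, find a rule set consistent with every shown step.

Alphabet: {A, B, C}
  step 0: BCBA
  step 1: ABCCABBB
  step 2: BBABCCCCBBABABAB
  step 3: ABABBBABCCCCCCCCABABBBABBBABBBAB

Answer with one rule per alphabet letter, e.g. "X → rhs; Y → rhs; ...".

  step 2 ⇒ step 3: BBABCCCCBBABABAB ⇒ AB·AB·BB·AB·CC·CC·CC·CC·AB·AB·BB·AB·BB·AB·BB·AB
    A ↦ BB
    B ↦ AB
    C ↦ CC

A->BB, B->AB, C->CC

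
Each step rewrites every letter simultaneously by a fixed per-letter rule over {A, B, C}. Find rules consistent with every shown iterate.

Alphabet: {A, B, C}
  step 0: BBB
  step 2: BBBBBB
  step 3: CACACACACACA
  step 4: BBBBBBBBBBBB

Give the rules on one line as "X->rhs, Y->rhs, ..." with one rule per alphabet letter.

  step 3 ⇒ step 4: CACACACACACA ⇒ B·B·B·B·B·B·B·B·B·B·B·B
    A ↦ B
    C ↦ B
  step 2 ⇒ step 3: BBBBBB ⇒ CA·CA·CA·CA·CA·CA
    B ↦ CA

A->B, B->CA, C->B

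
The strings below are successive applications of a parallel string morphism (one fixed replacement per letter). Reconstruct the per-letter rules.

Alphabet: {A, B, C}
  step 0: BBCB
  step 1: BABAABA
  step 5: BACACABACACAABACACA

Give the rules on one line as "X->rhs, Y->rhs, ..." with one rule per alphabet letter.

A->C, B->BA, C->A

  step 0 ⇒ step 1: BBCB ⇒ BA·BA·A·BA
    B ↦ BA
    C ↦ A
    A ↦ C  (constrained at step 1)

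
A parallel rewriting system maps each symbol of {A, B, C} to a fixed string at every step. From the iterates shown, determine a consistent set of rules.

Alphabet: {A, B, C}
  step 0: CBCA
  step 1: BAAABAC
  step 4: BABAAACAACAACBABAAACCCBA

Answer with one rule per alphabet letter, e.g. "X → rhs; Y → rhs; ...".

  step 0 ⇒ step 1: CBCA ⇒ BA·AA·BA·C
    A ↦ C
    B ↦ AA
    C ↦ BA

A->C, B->AA, C->BA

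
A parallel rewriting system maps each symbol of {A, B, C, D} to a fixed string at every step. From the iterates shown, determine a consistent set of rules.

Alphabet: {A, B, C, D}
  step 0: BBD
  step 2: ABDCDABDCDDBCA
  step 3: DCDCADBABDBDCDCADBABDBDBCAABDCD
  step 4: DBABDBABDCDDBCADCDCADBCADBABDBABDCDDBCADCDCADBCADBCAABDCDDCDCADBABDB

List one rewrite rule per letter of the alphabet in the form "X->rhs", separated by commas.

  step 3 ⇒ step 4: DCDCADBABDBDCDCADBABDBDBCAABDCD ⇒ DB·AB·DB·AB·DCD·DB·CA·DCD·CA·DB·CA·DB·AB·DB·AB·DCD·DB·CA·DCD·CA·DB·CA·DB·CA·AB·DCD·DCD·CA·DB·AB·DB
    A ↦ DCD
    B ↦ CA
    C ↦ AB
    D ↦ DB

A->DCD, B->CA, C->AB, D->DB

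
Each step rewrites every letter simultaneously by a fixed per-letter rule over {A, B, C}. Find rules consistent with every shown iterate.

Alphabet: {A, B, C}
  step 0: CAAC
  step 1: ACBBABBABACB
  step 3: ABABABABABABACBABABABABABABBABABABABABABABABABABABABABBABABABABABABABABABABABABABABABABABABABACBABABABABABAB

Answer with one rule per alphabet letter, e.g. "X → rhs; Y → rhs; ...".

A->BAB, B->ABA, C->ACB

  step 0 ⇒ step 1: CAAC ⇒ ACB·BAB·BAB·ACB
    A ↦ BAB
    C ↦ ACB
    B ↦ ABA  (constrained at step 1)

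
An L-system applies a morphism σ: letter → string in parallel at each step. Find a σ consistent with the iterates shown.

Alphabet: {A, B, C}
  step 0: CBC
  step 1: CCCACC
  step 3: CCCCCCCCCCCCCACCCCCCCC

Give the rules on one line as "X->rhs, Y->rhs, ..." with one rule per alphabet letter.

  step 0 ⇒ step 1: CBC ⇒ CC·CA·CC
    B ↦ CA
    C ↦ CC
    A ↦ B  (constrained at step 1)

A->B, B->CA, C->CC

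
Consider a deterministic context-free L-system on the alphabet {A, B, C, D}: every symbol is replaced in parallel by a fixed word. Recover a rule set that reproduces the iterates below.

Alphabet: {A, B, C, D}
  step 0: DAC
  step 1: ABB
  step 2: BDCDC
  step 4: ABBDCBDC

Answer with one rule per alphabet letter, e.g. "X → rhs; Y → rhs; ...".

  step 1 ⇒ step 2: ABB ⇒ B·DC·DC
    A ↦ B
    B ↦ DC
  step 0 ⇒ step 1: DAC ⇒ A·B·B
    C ↦ B
  step 0 ⇒ step 1: DAC ⇒ A·B·B
    D ↦ A

A->B, B->DC, C->B, D->A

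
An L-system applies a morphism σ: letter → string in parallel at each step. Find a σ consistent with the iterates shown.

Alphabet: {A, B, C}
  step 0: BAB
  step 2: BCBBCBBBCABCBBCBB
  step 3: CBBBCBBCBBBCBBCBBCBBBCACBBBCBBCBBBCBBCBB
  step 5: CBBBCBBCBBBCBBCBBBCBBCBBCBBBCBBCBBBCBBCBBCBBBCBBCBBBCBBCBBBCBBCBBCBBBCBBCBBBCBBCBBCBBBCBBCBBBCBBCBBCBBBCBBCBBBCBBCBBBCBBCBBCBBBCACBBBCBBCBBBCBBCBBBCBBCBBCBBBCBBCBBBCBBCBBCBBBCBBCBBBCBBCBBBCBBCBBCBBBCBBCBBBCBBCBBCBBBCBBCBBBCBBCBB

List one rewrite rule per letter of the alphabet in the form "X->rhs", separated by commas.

  step 2 ⇒ step 3: BCBBCBBBCABCBBCBB ⇒ CBB·B·CBB·CBB·B·CBB·CBB·CBB·B·CA·CBB·B·CBB·CBB·B·CBB·CBB
    A ↦ CA
    B ↦ CBB
    C ↦ B

A->CA, B->CBB, C->B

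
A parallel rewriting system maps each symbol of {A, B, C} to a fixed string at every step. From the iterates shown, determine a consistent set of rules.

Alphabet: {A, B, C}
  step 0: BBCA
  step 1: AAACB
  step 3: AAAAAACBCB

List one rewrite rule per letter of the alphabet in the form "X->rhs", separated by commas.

A->CB, B->A, C->A

  step 0 ⇒ step 1: BBCA ⇒ A·A·A·CB
    A ↦ CB
    B ↦ A
    C ↦ A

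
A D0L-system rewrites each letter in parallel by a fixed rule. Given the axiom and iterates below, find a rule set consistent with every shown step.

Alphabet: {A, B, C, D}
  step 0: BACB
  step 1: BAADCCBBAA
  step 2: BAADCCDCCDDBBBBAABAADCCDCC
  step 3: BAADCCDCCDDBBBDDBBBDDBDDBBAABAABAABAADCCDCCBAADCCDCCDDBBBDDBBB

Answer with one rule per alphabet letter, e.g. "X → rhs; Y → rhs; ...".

A->DCC, B->BAA, C->B, D->DDB

  step 2 ⇒ step 3: BAADCCDCCDDBBBBAABAADCCDCC ⇒ BAA·DCC·DCC·DDB·B·B·DDB·B·B·DDB·DDB·BAA·BAA·BAA·BAA·DCC·DCC·BAA·DCC·DCC·DDB·B·B·DDB·B·B
    A ↦ DCC
    B ↦ BAA
    C ↦ B
    D ↦ DDB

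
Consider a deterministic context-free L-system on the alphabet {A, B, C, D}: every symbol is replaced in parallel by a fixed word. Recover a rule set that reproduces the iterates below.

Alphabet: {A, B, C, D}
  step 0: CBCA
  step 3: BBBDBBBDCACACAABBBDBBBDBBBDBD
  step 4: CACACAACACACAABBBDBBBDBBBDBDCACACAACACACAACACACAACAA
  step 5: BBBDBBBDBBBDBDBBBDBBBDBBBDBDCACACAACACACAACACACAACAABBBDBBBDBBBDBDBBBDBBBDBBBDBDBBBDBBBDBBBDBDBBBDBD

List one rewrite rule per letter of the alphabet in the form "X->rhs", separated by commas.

A->BD, B->CA, C->BB, D->A

  step 4 ⇒ step 5: CACACAACACACAABBBDBBBDBBBDBDCACACAACACACAACACACAACAA ⇒ BB·BD·BB·BD·BB·BD·BD·BB·BD·BB·BD·BB·BD·BD·CA·CA·CA·A·CA·CA·CA·A·CA·CA·CA·A·CA·A·BB·BD·BB·BD·BB·BD·BD·BB·BD·BB·BD·BB·BD·BD·BB·BD·BB·BD·BB·BD·BD·BB·BD·BD
    A ↦ BD
    B ↦ CA
    C ↦ BB
    D ↦ A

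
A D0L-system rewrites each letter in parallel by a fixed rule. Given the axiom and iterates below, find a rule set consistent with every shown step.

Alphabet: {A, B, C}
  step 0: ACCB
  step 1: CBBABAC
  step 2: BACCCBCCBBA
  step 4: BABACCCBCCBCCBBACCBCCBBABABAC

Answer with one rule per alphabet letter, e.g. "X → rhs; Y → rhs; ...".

A->CB, B->C, C->BA

  step 1 ⇒ step 2: CBBABAC ⇒ BA·C·C·CB·C·CB·BA
    A ↦ CB
    B ↦ C
    C ↦ BA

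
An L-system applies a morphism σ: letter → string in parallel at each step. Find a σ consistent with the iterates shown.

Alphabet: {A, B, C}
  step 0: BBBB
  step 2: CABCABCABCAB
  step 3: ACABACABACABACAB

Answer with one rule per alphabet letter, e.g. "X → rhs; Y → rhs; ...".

  step 2 ⇒ step 3: CABCABCABCAB ⇒ A·C·AB·A·C·AB·A·C·AB·A·C·AB
    A ↦ C
    B ↦ AB
    C ↦ A

A->C, B->AB, C->A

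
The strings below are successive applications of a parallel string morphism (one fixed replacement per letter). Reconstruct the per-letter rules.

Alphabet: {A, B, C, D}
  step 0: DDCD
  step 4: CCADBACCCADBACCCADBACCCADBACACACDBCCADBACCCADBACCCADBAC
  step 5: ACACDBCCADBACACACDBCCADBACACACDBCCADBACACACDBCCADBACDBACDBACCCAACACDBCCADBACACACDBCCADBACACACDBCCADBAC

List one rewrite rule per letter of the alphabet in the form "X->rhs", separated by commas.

  step 4 ⇒ step 5: CCADBACCCADBACCCADBACCCADBACACACDBCCADBACCCADBACCCADBAC ⇒ AC·AC·DB·CC·A·DB·AC·AC·AC·DB·CC·A·DB·AC·AC·AC·DB·CC·A·DB·AC·AC·AC·DB·CC·A·DB·AC·DB·AC·DB·AC·CC·A·AC·AC·DB·CC·A·DB·AC·AC·AC·DB·CC·A·DB·AC·AC·AC·DB·CC·A·DB·AC
    A ↦ DB
    B ↦ A
    C ↦ AC
    D ↦ CC

A->DB, B->A, C->AC, D->CC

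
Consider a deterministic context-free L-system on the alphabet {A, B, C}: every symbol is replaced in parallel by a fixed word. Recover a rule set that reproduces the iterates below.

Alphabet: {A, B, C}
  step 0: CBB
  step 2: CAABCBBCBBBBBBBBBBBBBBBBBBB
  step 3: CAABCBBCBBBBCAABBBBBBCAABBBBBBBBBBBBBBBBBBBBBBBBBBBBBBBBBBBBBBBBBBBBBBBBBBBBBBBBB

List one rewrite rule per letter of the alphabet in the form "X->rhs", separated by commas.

A->BCB, B->BBB, C->CAA

  step 2 ⇒ step 3: CAABCBBCBBBBBBBBBBBBBBBBBBB ⇒ CAA·BCB·BCB·BBB·CAA·BBB·BBB·CAA·BBB·BBB·BBB·BBB·BBB·BBB·BBB·BBB·BBB·BBB·BBB·BBB·BBB·BBB·BBB·BBB·BBB·BBB·BBB
    A ↦ BCB
    B ↦ BBB
    C ↦ CAA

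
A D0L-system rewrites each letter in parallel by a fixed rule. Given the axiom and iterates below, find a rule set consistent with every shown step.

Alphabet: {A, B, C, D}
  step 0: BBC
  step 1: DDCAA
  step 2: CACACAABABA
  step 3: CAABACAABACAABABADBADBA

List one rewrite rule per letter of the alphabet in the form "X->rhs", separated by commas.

  step 2 ⇒ step 3: CACACAABABA ⇒ CAA·BA·CAA·BA·CAA·BA·BA·D·BA·D·BA
    A ↦ BA
    B ↦ D
    C ↦ CAA
  step 1 ⇒ step 2: DDCAA ⇒ CA·CA·CAA·BA·BA
    D ↦ CA

A->BA, B->D, C->CAA, D->CA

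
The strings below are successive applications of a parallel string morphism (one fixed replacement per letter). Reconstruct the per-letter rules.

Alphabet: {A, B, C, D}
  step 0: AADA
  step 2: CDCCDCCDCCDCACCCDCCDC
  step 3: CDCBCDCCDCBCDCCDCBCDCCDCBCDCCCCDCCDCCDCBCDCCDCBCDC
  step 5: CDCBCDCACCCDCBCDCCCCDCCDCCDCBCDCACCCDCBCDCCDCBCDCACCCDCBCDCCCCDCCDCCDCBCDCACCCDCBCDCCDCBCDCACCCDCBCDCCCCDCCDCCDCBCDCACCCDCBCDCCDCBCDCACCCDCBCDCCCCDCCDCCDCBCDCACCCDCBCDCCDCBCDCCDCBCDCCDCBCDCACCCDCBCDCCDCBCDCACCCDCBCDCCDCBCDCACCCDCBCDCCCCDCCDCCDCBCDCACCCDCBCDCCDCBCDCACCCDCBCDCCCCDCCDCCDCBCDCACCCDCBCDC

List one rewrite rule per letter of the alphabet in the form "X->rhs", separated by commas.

A->CC, B->ACC, C->CDC, D->B

  step 2 ⇒ step 3: CDCCDCCDCCDCACCCDCCDC ⇒ CDC·B·CDC·CDC·B·CDC·CDC·B·CDC·CDC·B·CDC·CC·CDC·CDC·CDC·B·CDC·CDC·B·CDC
    A ↦ CC
    C ↦ CDC
    D ↦ B
    B ↦ ACC  (constrained at step 3)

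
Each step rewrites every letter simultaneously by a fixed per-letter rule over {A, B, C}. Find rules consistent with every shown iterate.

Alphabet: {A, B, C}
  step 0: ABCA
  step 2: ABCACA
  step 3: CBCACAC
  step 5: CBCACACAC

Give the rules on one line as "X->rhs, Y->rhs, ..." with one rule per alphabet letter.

  step 2 ⇒ step 3: ABCACA ⇒ C·BC·A·C·A·C
    A ↦ C
    B ↦ BC
    C ↦ A

A->C, B->BC, C->A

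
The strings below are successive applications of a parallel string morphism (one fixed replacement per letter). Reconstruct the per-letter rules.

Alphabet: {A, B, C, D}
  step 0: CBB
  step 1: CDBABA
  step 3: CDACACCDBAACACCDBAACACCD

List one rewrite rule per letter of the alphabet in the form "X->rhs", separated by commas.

A->AC, B->BA, C->CD, D->AC

  step 0 ⇒ step 1: CBB ⇒ CD·BA·BA
    B ↦ BA
    C ↦ CD
    A ↦ AC  (constrained at step 1)
    D ↦ AC  (constrained at step 1)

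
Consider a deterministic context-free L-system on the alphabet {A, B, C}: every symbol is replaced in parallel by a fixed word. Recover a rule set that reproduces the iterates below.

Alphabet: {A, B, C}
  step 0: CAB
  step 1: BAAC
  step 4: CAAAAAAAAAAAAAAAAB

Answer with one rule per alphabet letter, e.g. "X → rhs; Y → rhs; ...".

A->AA, B->C, C->B

  step 0 ⇒ step 1: CAB ⇒ B·AA·C
    A ↦ AA
    B ↦ C
    C ↦ B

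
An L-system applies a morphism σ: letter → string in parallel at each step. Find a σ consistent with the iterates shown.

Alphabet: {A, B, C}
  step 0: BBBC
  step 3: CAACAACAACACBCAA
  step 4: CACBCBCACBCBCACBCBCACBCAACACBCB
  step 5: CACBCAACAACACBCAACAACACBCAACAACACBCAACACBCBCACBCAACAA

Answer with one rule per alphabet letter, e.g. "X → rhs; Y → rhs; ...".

  step 4 ⇒ step 5: CACBCBCACBCBCACBCBCACBCAACACBCB ⇒ CA·CB·CA·A·CA·A·CA·CB·CA·A·CA·A·CA·CB·CA·A·CA·A·CA·CB·CA·A·CA·CB·CB·CA·CB·CA·A·CA·A
    A ↦ CB
    B ↦ A
    C ↦ CA

A->CB, B->A, C->CA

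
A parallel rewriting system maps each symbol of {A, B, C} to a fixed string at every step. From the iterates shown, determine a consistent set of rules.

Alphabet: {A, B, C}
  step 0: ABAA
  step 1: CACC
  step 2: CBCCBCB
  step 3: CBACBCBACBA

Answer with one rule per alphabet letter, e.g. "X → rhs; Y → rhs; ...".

A->C, B->A, C->CB

  step 2 ⇒ step 3: CBCCBCB ⇒ CB·A·CB·CB·A·CB·A
    B ↦ A
    C ↦ CB
  step 0 ⇒ step 1: ABAA ⇒ C·A·C·C
    A ↦ C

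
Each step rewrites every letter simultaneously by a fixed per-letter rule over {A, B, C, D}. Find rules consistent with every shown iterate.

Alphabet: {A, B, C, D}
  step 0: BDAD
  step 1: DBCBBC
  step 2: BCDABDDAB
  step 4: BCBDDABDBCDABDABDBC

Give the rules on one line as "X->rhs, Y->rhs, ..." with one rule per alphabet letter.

  step 1 ⇒ step 2: DBCBBC ⇒ BC·D·AB·D·D·AB
    B ↦ D
    C ↦ AB
    D ↦ BC
  step 0 ⇒ step 1: BDAD ⇒ D·BC·B·BC
    A ↦ B

A->B, B->D, C->AB, D->BC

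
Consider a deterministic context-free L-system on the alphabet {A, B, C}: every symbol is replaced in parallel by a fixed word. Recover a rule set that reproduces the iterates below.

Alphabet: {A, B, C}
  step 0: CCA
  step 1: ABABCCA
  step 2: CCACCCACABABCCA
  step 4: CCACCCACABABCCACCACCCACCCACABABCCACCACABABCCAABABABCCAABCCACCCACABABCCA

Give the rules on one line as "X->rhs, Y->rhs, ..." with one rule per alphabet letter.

A->CCA, B->C, C->AB

  step 1 ⇒ step 2: ABABCCA ⇒ CCA·C·CCA·C·AB·AB·CCA
    A ↦ CCA
    B ↦ C
    C ↦ AB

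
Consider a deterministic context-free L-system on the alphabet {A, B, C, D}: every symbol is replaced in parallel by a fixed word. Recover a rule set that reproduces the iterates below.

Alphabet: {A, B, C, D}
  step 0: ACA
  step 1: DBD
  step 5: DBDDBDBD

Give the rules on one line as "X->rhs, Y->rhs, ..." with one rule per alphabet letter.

  step 0 ⇒ step 1: ACA ⇒ D·B·D
    A ↦ D
    C ↦ B
    B ↦ A  (constrained at step 1)
    D ↦ AC  (constrained at step 1)

A->D, B->A, C->B, D->AC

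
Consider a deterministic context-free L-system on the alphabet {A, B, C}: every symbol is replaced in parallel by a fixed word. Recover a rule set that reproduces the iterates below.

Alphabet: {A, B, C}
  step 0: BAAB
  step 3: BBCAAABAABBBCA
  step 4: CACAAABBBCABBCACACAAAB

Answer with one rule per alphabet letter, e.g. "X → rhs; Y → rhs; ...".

A->B, B->CA, C->AA

  step 3 ⇒ step 4: BBCAAABAABBBCA ⇒ CA·CA·AA·B·B·B·CA·B·B·CA·CA·CA·AA·B
    A ↦ B
    B ↦ CA
    C ↦ AA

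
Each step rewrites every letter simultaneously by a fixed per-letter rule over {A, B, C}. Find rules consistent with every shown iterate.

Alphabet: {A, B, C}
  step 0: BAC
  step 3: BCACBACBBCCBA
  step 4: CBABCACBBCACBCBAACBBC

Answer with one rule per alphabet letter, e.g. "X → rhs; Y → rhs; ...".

  step 3 ⇒ step 4: BCACBACBBCCBA ⇒ CB·A·BC·A·CB·BC·A·CB·CB·A·A·CB·BC
    A ↦ BC
    B ↦ CB
    C ↦ A

A->BC, B->CB, C->A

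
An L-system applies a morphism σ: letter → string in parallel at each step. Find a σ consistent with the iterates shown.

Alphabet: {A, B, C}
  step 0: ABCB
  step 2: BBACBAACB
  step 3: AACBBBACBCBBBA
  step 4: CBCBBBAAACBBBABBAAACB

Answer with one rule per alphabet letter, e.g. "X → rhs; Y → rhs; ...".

  step 3 ⇒ step 4: AACBBBACBCBBBA ⇒ CB·CB·BB·A·A·A·CB·BB·A·BB·A·A·A·CB
    A ↦ CB
    B ↦ A
    C ↦ BB

A->CB, B->A, C->BB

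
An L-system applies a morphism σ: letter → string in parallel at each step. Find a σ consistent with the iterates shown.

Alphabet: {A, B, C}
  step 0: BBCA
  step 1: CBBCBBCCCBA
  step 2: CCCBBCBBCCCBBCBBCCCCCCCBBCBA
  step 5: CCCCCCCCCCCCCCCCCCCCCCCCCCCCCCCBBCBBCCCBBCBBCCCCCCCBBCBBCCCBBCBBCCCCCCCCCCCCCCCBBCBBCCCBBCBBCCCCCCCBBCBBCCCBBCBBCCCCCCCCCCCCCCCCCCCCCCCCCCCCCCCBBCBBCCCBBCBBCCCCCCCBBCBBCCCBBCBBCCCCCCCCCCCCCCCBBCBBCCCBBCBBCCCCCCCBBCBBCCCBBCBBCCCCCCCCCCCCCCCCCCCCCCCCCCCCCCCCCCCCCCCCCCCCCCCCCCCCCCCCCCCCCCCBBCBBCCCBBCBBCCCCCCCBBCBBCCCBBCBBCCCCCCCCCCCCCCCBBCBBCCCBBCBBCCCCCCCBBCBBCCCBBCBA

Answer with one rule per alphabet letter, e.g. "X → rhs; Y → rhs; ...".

A->CBA, B->CBB, C->CC

  step 1 ⇒ step 2: CBBCBBCCCBA ⇒ CC·CBB·CBB·CC·CBB·CBB·CC·CC·CC·CBB·CBA
    A ↦ CBA
    B ↦ CBB
    C ↦ CC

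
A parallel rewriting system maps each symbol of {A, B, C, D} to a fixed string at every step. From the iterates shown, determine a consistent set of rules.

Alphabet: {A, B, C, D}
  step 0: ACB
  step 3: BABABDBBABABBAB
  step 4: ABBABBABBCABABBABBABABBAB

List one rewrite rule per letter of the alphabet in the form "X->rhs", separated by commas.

  step 3 ⇒ step 4: BABABDBBABABBAB ⇒ AB·B·AB·B·AB·BC·AB·AB·B·AB·B·AB·AB·B·AB
    A ↦ B
    B ↦ AB
    D ↦ BC
    C ↦ DB  (constrained at step 0)

A->B, B->AB, C->DB, D->BC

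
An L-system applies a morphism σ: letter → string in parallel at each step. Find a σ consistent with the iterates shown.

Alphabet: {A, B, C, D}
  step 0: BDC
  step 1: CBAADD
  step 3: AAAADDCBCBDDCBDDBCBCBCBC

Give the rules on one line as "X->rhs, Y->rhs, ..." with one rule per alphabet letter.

  step 0 ⇒ step 1: BDC ⇒ CB·AA·DD
    B ↦ CB
    C ↦ DD
    D ↦ AA
    A ↦ BC  (constrained at step 1)

A->BC, B->CB, C->DD, D->AA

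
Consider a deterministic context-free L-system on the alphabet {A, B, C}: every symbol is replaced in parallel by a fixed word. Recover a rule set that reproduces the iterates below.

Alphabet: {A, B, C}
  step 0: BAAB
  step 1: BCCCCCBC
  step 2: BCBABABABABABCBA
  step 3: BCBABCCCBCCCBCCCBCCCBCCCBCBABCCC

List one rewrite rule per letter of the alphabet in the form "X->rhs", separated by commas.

A->CC, B->BC, C->BA

  step 2 ⇒ step 3: BCBABABABABABCBA ⇒ BC·BA·BC·CC·BC·CC·BC·CC·BC·CC·BC·CC·BC·BA·BC·CC
    A ↦ CC
    B ↦ BC
    C ↦ BA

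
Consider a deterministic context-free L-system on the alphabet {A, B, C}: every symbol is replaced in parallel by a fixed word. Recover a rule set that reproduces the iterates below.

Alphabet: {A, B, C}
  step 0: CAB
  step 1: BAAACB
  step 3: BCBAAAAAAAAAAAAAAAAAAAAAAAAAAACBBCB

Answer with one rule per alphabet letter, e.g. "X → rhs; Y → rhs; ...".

  step 0 ⇒ step 1: CAB ⇒ B·AAA·CB
    A ↦ AAA
    B ↦ CB
    C ↦ B

A->AAA, B->CB, C->B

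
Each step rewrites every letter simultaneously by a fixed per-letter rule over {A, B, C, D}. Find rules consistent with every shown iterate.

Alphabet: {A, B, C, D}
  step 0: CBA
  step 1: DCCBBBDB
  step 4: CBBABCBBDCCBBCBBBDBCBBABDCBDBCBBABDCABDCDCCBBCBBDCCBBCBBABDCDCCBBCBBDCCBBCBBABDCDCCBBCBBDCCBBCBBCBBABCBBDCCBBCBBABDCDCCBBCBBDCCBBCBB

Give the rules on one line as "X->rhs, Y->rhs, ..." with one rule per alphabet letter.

A->BDB, B->CBB, C->DC, D->AB

  step 0 ⇒ step 1: CBA ⇒ DC·CBB·BDB
    A ↦ BDB
    B ↦ CBB
    C ↦ DC
    D ↦ AB  (constrained at step 1)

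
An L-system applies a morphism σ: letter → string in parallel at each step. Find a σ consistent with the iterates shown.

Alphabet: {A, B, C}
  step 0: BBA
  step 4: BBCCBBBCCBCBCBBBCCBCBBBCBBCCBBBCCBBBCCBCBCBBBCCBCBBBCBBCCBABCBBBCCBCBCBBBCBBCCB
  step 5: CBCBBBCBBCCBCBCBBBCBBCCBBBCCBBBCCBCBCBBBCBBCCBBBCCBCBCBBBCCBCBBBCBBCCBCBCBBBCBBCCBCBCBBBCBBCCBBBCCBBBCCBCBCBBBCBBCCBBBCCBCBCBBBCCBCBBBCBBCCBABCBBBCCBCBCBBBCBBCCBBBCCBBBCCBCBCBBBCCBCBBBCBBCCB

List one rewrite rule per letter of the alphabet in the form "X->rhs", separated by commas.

A->AB, B->CB, C->BBC

  step 4 ⇒ step 5: BBCCBBBCCBCBCBBBCCBCBBBCBBCCBBBCCBBBCCBCBCBBBCCBCBBBCBBCCBABCBBBCCBCBCBBBCBBCCB ⇒ CB·CB·BBC·BBC·CB·CB·CB·BBC·BBC·CB·BBC·CB·BBC·CB·CB·CB·BBC·BBC·CB·BBC·CB·CB·CB·BBC·CB·CB·BBC·BBC·CB·CB·CB·BBC·BBC·CB·CB·CB·BBC·BBC·CB·BBC·CB·BBC·CB·CB·CB·BBC·BBC·CB·BBC·CB·CB·CB·BBC·CB·CB·BBC·BBC·CB·AB·CB·BBC·CB·CB·CB·BBC·BBC·CB·BBC·CB·BBC·CB·CB·CB·BBC·CB·CB·BBC·BBC·CB
    A ↦ AB
    B ↦ CB
    C ↦ BBC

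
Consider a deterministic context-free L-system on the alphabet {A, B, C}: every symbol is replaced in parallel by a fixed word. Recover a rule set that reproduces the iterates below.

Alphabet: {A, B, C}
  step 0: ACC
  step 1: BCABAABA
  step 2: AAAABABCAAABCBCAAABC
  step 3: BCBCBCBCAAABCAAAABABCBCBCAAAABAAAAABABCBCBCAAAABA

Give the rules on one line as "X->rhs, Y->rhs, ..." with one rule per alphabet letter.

A->BC, B->AAA, C->ABA

  step 2 ⇒ step 3: AAAABABCAAABCBCAAABC ⇒ BC·BC·BC·BC·AAA·BC·AAA·ABA·BC·BC·BC·AAA·ABA·AAA·ABA·BC·BC·BC·AAA·ABA
    A ↦ BC
    B ↦ AAA
    C ↦ ABA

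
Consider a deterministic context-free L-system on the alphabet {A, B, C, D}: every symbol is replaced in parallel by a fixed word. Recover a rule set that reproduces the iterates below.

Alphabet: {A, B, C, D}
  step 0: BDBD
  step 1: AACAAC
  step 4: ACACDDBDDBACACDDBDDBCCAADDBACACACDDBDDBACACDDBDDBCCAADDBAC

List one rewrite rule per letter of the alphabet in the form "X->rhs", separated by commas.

A->DDB, B->AA, C->AC, D->C

  step 0 ⇒ step 1: BDBD ⇒ AA·C·AA·C
    B ↦ AA
    D ↦ C
    A ↦ DDB  (constrained at step 1)
    C ↦ AC  (constrained at step 1)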